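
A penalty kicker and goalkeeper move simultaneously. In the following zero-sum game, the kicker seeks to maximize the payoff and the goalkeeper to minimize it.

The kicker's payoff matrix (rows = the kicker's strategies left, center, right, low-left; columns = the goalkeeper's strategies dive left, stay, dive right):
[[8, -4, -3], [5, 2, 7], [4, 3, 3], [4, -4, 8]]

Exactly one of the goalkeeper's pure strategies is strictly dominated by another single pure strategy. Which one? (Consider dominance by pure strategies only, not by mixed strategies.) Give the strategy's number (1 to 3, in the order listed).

The goalkeeper prefers columns that give the kicker less. Compare dive left with stay: -4 < 8, 2 < 5, 3 < 4, -4 < 4.
So stay strictly dominates dive left for the goalkeeper; dive left is strictly dominated.

1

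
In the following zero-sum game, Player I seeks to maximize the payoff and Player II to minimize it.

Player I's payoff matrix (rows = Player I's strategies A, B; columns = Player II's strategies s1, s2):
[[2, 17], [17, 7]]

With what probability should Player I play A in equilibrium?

2/5

Row minima are 2 and 7, so Player I's maximin is 7; column maxima are 17 and 17, so Player II's minimax is 17. These differ, so the equilibrium is in mixed strategies.
Let Player I play A with probability p. Player II is indifferent when 2p + 17(1−p) = 17p + 7(1−p), giving p = 2/5.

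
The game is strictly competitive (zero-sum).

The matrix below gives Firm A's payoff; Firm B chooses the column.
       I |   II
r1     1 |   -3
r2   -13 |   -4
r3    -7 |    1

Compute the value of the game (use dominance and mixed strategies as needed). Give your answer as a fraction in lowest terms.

-5/3

Row r2 is strictly dominated by row r3, so Firm A never plays it.
The remaining 2×2 game on (r1, r3) × (I, II) has no saddle point. Let Firm A play r1 with probability p; indifference gives p − 7(1−p) = −3p + (1−p), so p = 2/3.
Similarly Firm B's optimal q on I is 1/3, and the value is 1·(1/3) + (-3)·(2/3) = -5/3.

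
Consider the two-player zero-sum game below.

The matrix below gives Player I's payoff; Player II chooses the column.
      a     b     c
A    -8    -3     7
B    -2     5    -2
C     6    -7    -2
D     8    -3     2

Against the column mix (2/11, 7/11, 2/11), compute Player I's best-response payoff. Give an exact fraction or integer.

27/11

A: (-8)·(2/11) + (-3)·(7/11) + (7)·(2/11) = -23/11.
B: (-2)·(2/11) + (5)·(7/11) + (-2)·(2/11) = 27/11.
C: (6)·(2/11) + (-7)·(7/11) + (-2)·(2/11) = -41/11.
D: (8)·(2/11) + (-3)·(7/11) + (2)·(2/11) = -1/11.
The best pure response is B with expected payoff 27/11.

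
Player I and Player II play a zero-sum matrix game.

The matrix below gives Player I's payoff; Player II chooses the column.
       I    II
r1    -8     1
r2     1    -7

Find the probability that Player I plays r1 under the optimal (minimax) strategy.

Row minima are -8 and -7, so Player I's maximin is -7; column maxima are 1 and 1, so Player II's minimax is 1. These differ, so the equilibrium is in mixed strategies.
Let Player I play r1 with probability p. Player II is indifferent when −8p + (1−p) = p − 7(1−p), giving p = 8/17.

8/17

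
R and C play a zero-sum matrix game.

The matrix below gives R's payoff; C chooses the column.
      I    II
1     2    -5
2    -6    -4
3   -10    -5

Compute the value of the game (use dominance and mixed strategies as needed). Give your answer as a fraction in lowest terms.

-38/9

Row 3 is strictly dominated by row 2, so R never plays it.
The remaining 2×2 game on (1, 2) × (I, II) has no saddle point. Let R play 1 with probability p; indifference gives 2p − 6(1−p) = −5p − 4(1−p), so p = 2/9.
Similarly C's optimal q on I is 1/9, and the value is 2·(1/9) + (-5)·(8/9) = -38/9.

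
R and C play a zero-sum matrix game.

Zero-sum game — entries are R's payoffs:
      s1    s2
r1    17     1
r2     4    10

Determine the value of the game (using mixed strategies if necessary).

83/11

Row minima are 1 and 4, so R's maximin is 4; column maxima are 17 and 10, so C's minimax is 10. These differ, so the equilibrium is in mixed strategies.
Let R play r1 with probability p. C is indifferent when 17p + 4(1−p) = p + 10(1−p), giving p = 3/11.
Let C play s1 with probability q. R is indifferent when 17q + (1−q) = 4q + 10(1−q), giving q = 9/22.
The value is 17·(9/22) + (1)·(13/22) = 83/11.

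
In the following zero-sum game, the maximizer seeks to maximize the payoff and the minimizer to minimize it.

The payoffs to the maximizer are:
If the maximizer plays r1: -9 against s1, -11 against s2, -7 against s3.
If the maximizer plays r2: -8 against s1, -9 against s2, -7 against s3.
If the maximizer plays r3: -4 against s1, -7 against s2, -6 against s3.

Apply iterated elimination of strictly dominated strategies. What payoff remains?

Row r1 is strictly dominated by row r3 (-4>-9, -7>-11, -6>-7); eliminate r1.
Column s3 is strictly dominated by s2 for the minimizer (-9<-7, -7<-6); eliminate s3.
Row r2 is strictly dominated by row r3 (-4>-8, -7>-9); eliminate r2.
Column s1 is strictly dominated by s2 for the minimizer (-7<-4); eliminate s1.
Only (r3, s2) remains, with payoff -7.

-7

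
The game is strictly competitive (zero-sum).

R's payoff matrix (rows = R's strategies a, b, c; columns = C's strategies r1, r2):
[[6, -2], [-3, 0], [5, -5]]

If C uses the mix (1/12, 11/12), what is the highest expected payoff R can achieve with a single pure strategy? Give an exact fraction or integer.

-1/4

a: (6)·(1/12) + (-2)·(11/12) = -4/3.
b: (-3)·(1/12) + (0)·(11/12) = -1/4.
c: (5)·(1/12) + (-5)·(11/12) = -25/6.
The best pure response is b with expected payoff -1/4.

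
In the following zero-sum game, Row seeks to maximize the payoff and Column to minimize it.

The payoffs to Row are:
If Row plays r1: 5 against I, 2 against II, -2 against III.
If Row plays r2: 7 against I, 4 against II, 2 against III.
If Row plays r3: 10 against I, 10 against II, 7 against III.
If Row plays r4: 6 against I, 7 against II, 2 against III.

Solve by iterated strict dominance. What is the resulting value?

7

Row r1 is strictly dominated by row r2 (7>5, 4>2, 2>-2); eliminate r1.
Row r2 is strictly dominated by row r3 (10>7, 10>4, 7>2); eliminate r2.
Row r4 is strictly dominated by row r3 (10>6, 10>7, 7>2); eliminate r4.
Column I is strictly dominated by III for Column (7<10); eliminate I.
Column II is strictly dominated by III for Column (7<10); eliminate II.
Only (r3, III) remains, with payoff 7.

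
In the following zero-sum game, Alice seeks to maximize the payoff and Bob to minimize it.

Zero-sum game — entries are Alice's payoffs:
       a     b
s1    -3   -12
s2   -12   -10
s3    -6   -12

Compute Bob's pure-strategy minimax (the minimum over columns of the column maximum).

The worst case (largest entry) in each column is a: -3, b: -10.
The best (smallest) of these is -10.

-10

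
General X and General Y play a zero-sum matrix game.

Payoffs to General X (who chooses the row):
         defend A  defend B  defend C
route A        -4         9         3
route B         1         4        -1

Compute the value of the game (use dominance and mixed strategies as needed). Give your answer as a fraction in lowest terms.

-1/9

Column defend B is strictly dominated by defend C for General Y (it gives General X more in every row).
The remaining 2×2 game on (route A, route B) × (defend A, defend C) has no saddle point. Let General X play route A with probability p; indifference gives −4p + (1−p) = 3p − (1−p), so p = 2/9.
Similarly General Y's optimal q on defend A is 4/9, and the value is -4·(4/9) + (3)·(5/9) = -1/9.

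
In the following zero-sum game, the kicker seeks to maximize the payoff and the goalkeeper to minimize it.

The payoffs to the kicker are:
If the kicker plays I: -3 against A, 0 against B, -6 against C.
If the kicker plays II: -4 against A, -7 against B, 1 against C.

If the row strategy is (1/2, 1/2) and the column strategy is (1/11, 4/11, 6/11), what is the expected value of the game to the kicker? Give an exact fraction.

-65/22

Against (1/11, 4/11, 6/11), each row's expected payoff is I: -39/11; II: -26/11.
Taking the (1/2, 1/2)-weighted average: (1/2)·(-39/11) + (1/2)·(-26/11) = -65/22.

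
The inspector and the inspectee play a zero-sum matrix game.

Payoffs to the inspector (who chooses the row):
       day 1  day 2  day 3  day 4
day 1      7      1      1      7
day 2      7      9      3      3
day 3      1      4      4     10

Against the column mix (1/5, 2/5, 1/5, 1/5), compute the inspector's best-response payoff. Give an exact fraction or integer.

31/5

day 1: (7)·(1/5) + (1)·(2/5) + (1)·(1/5) + (7)·(1/5) = 17/5.
day 2: (7)·(1/5) + (9)·(2/5) + (3)·(1/5) + (3)·(1/5) = 31/5.
day 3: (1)·(1/5) + (4)·(2/5) + (4)·(1/5) + (10)·(1/5) = 23/5.
The best pure response is day 2 with expected payoff 31/5.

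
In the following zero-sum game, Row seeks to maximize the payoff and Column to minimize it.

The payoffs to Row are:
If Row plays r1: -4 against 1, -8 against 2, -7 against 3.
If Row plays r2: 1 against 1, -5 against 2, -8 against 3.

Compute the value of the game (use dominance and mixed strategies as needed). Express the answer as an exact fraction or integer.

-29/4

Column 1 is strictly dominated by 2 for Column (it gives Row more in every row).
The remaining 2×2 game on (r1, r2) × (2, 3) has no saddle point. Let Row play r1 with probability p; indifference gives −8p − 5(1−p) = −7p − 8(1−p), so p = 3/4.
Similarly Column's optimal q on 2 is 1/4, and the value is -8·(1/4) + (-7)·(3/4) = -29/4.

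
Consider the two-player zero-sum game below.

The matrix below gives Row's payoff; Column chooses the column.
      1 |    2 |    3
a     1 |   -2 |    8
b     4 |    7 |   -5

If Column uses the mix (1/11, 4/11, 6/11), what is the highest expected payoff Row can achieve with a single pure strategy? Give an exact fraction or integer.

a: (1)·(1/11) + (-2)·(4/11) + (8)·(6/11) = 41/11.
b: (4)·(1/11) + (7)·(4/11) + (-5)·(6/11) = 2/11.
The best pure response is a with expected payoff 41/11.

41/11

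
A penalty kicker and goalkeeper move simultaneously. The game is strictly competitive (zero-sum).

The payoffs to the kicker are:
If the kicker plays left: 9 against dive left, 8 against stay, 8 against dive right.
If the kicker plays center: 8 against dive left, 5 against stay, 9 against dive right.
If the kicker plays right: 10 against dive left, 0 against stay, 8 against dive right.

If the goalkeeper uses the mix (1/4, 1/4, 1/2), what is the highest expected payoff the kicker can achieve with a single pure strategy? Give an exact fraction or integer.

left: (9)·(1/4) + (8)·(1/4) + (8)·(1/2) = 33/4.
center: (8)·(1/4) + (5)·(1/4) + (9)·(1/2) = 31/4.
right: (10)·(1/4) + (0)·(1/4) + (8)·(1/2) = 13/2.
The best pure response is left with expected payoff 33/4.

33/4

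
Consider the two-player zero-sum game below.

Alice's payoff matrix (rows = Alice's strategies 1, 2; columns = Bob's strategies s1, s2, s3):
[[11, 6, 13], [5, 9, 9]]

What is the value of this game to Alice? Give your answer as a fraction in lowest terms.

Column s3 is strictly dominated by s1 for Bob (it gives Alice more in every row).
The remaining 2×2 game on (1, 2) × (s1, s2) has no saddle point. Let Alice play 1 with probability p; indifference gives 11p + 5(1−p) = 6p + 9(1−p), so p = 4/9.
Similarly Bob's optimal q on s1 is 1/3, and the value is 11·(1/3) + (6)·(2/3) = 23/3.

23/3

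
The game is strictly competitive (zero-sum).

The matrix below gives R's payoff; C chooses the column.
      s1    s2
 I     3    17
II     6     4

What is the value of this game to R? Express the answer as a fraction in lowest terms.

Row minima are 3 and 4, so R's maximin is 4; column maxima are 6 and 17, so C's minimax is 6. These differ, so the equilibrium is in mixed strategies.
Let R play I with probability p. C is indifferent when 3p + 6(1−p) = 17p + 4(1−p), giving p = 1/8.
Let C play s1 with probability q. R is indifferent when 3q + 17(1−q) = 6q + 4(1−q), giving q = 13/16.
The value is 3·(13/16) + (17)·(3/16) = 45/8.

45/8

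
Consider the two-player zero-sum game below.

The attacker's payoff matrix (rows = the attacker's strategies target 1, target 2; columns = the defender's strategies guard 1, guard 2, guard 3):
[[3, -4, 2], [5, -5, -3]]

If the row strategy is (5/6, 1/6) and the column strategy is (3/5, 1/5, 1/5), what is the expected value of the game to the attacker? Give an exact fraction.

Against (3/5, 1/5, 1/5), each row's expected payoff is target 1: 7/5; target 2: 7/5.
Taking the (5/6, 1/6)-weighted average: (5/6)·(7/5) + (1/6)·(7/5) = 7/5.

7/5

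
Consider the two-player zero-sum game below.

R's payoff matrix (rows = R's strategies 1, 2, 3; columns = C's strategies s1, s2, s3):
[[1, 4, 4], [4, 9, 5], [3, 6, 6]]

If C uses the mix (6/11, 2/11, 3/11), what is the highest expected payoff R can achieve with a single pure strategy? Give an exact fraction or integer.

1: (1)·(6/11) + (4)·(2/11) + (4)·(3/11) = 26/11.
2: (4)·(6/11) + (9)·(2/11) + (5)·(3/11) = 57/11.
3: (3)·(6/11) + (6)·(2/11) + (6)·(3/11) = 48/11.
The best pure response is 2 with expected payoff 57/11.

57/11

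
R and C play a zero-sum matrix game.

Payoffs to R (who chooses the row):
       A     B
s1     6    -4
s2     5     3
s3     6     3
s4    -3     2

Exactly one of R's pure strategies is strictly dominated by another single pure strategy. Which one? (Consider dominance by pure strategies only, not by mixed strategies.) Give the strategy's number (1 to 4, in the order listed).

Compare s4 with s2: 5 > -3, 3 > 2.
So s2 strictly dominates s4 for R; s4 is strictly dominated.

4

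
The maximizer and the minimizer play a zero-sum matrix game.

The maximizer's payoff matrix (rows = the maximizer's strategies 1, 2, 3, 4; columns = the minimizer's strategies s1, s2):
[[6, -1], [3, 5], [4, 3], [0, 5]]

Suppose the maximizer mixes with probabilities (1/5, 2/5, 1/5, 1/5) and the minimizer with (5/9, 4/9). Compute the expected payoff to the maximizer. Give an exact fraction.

148/45

Against (5/9, 4/9), each row's expected payoff is 1: 26/9; 2: 35/9; 3: 32/9; 4: 20/9.
Taking the (1/5, 2/5, 1/5, 1/5)-weighted average: (1/5)·(26/9) + (2/5)·(35/9) + (1/5)·(32/9) + (1/5)·(20/9) = 148/45.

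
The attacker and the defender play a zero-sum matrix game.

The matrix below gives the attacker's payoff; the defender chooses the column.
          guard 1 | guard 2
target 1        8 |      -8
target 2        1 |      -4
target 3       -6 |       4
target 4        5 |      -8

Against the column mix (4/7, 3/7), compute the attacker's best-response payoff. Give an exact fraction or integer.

target 1: (8)·(4/7) + (-8)·(3/7) = 8/7.
target 2: (1)·(4/7) + (-4)·(3/7) = -8/7.
target 3: (-6)·(4/7) + (4)·(3/7) = -12/7.
target 4: (5)·(4/7) + (-8)·(3/7) = -4/7.
The best pure response is target 1 with expected payoff 8/7.

8/7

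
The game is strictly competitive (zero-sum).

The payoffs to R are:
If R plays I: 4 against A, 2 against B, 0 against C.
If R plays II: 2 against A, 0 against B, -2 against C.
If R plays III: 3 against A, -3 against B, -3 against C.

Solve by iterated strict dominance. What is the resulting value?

0

Column A is strictly dominated by B for C (2<4, 0<2, -3<3); eliminate A.
Row III is strictly dominated by row I (2>-3, 0>-3); eliminate III.
Row II is strictly dominated by row I (2>0, 0>-2); eliminate II.
Column B is strictly dominated by C for C (0<2); eliminate B.
Only (I, C) remains, with payoff 0.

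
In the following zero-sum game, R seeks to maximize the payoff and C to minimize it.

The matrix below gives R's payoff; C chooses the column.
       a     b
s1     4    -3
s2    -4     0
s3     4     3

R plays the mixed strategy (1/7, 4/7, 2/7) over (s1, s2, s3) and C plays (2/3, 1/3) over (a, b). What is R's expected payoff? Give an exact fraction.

-5/21

Against (2/3, 1/3), each row's expected payoff is s1: 5/3; s2: -8/3; s3: 11/3.
Taking the (1/7, 4/7, 2/7)-weighted average: (1/7)·(5/3) + (4/7)·(-8/3) + (2/7)·(11/3) = -5/21.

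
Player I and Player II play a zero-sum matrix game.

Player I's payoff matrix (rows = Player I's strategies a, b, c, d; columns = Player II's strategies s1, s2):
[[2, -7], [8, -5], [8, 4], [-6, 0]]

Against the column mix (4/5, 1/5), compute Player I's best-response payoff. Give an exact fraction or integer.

a: (2)·(4/5) + (-7)·(1/5) = 1/5.
b: (8)·(4/5) + (-5)·(1/5) = 27/5.
c: (8)·(4/5) + (4)·(1/5) = 36/5.
d: (-6)·(4/5) + (0)·(1/5) = -24/5.
The best pure response is c with expected payoff 36/5.

36/5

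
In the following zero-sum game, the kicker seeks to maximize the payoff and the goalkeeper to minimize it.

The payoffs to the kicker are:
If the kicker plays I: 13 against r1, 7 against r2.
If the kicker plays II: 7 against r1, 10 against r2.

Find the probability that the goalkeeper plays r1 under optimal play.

1/3

Row minima are 7 and 7, so the kicker's maximin is 7; column maxima are 13 and 10, so the goalkeeper's minimax is 10. These differ, so the equilibrium is in mixed strategies.
Let the goalkeeper play r1 with probability q. The kicker is indifferent when 13q + 7(1−q) = 7q + 10(1−q), giving q = 1/3.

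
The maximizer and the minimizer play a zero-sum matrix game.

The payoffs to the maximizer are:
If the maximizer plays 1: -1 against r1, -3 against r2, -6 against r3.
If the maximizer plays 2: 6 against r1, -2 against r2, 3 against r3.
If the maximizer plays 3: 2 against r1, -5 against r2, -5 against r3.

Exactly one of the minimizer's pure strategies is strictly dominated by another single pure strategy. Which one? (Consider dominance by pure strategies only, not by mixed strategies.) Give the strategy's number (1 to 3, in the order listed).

1

The minimizer prefers columns that give the maximizer less. Compare r1 with r2: -3 < -1, -2 < 6, -5 < 2.
So r2 strictly dominates r1 for the minimizer; r1 is strictly dominated.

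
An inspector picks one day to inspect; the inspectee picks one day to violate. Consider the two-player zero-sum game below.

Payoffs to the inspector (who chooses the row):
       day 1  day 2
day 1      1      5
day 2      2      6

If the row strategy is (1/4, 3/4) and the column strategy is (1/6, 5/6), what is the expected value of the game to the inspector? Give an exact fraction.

61/12

Against (1/6, 5/6), each row's expected payoff is day 1: 13/3; day 2: 16/3.
Taking the (1/4, 3/4)-weighted average: (1/4)·(13/3) + (3/4)·(16/3) = 61/12.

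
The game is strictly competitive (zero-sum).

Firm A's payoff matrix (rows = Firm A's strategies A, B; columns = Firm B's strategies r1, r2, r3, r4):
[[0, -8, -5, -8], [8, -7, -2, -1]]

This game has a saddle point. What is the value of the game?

-7

Row minima: -8, -7 → Firm A's maximin is -7.
Column maxima: 8, -7, -2, -1 → Firm B's minimax is -7.
They coincide at (B, r2), so the value is -7.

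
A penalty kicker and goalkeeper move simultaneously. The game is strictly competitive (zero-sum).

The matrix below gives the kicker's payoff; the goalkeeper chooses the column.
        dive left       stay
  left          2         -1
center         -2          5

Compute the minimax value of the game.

4/5

Row minima are -1 and -2, so the kicker's maximin is -1; column maxima are 2 and 5, so the goalkeeper's minimax is 2. These differ, so the equilibrium is in mixed strategies.
Let the kicker play left with probability p. The goalkeeper is indifferent when 2p − 2(1−p) = −p + 5(1−p), giving p = 7/10.
Let the goalkeeper play dive left with probability q. The kicker is indifferent when 2q − (1−q) = −2q + 5(1−q), giving q = 3/5.
The value is 2·(3/5) + (-1)·(2/5) = 4/5.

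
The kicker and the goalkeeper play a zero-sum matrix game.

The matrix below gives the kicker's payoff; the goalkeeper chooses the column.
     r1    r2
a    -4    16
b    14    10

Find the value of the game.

11

Row minima are -4 and 10, so the kicker's maximin is 10; column maxima are 14 and 16, so the goalkeeper's minimax is 14. These differ, so the equilibrium is in mixed strategies.
Let the kicker play a with probability p. The goalkeeper is indifferent when −4p + 14(1−p) = 16p + 10(1−p), giving p = 1/6.
Let the goalkeeper play r1 with probability q. The kicker is indifferent when −4q + 16(1−q) = 14q + 10(1−q), giving q = 1/4.
The value is -4·(1/4) + (16)·(3/4) = 11.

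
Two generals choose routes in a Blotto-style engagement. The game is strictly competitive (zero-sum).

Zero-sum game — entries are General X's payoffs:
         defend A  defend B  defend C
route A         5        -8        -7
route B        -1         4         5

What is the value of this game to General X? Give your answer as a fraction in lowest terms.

2/3

Column defend C is strictly dominated by defend B for General Y (it gives General X more in every row).
The remaining 2×2 game on (route A, route B) × (defend A, defend B) has no saddle point. Let General X play route A with probability p; indifference gives 5p − (1−p) = −8p + 4(1−p), so p = 5/18.
Similarly General Y's optimal q on defend A is 2/3, and the value is 5·(2/3) + (-8)·(1/3) = 2/3.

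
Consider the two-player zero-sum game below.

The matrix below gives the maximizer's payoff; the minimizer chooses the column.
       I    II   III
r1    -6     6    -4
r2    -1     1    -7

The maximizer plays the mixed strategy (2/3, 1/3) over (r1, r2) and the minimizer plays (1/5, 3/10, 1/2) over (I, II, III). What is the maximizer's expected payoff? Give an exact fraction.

Against (1/5, 3/10, 1/2), each row's expected payoff is r1: -7/5; r2: -17/5.
Taking the (2/3, 1/3)-weighted average: (2/3)·(-7/5) + (1/3)·(-17/5) = -31/15.

-31/15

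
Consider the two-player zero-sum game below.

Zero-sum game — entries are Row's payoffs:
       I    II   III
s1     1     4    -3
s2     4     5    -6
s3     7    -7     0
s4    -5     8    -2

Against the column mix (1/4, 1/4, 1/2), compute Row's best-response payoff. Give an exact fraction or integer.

0

s1: (1)·(1/4) + (4)·(1/4) + (-3)·(1/2) = -1/4.
s2: (4)·(1/4) + (5)·(1/4) + (-6)·(1/2) = -3/4.
s3: (7)·(1/4) + (-7)·(1/4) + (0)·(1/2) = 0.
s4: (-5)·(1/4) + (8)·(1/4) + (-2)·(1/2) = -1/4.
The best pure response is s3 with expected payoff 0.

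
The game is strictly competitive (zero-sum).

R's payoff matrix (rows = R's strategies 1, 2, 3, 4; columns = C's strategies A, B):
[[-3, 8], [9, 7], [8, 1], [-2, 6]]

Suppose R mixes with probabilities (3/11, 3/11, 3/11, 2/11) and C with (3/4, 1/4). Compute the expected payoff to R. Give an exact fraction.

Against (3/4, 1/4), each row's expected payoff is 1: -1/4; 2: 17/2; 3: 25/4; 4: 0.
Taking the (3/11, 3/11, 3/11, 2/11)-weighted average: (3/11)·(-1/4) + (3/11)·(17/2) + (3/11)·(25/4) + (2/11)·(0) = 87/22.

87/22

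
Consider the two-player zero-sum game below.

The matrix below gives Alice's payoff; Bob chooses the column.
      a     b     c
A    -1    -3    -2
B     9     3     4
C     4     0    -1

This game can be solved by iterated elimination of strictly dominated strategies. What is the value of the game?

Column a is strictly dominated by b for Bob (-3<-1, 3<9, 0<4); eliminate a.
Row A is strictly dominated by row B (3>-3, 4>-2); eliminate A.
Row C is strictly dominated by row B (3>0, 4>-1); eliminate C.
Column c is strictly dominated by b for Bob (3<4); eliminate c.
Only (B, b) remains, with payoff 3.

3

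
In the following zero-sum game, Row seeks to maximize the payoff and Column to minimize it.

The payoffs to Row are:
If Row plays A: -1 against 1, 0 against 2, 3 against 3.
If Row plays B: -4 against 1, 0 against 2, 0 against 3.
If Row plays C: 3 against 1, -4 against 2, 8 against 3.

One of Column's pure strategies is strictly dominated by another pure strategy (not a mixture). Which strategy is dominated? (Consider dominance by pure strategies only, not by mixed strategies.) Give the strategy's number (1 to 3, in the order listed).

Column prefers columns that give Row less. Compare 3 with 1: -1 < 3, -4 < 0, 3 < 8.
So 1 strictly dominates 3 for Column; 3 is strictly dominated.

3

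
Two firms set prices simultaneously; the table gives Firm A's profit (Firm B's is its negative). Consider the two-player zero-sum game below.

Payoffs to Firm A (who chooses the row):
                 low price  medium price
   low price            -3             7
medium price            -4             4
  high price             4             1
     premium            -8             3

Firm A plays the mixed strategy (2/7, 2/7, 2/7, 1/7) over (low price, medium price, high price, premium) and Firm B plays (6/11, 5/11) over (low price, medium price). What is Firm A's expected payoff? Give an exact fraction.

51/77

Against (6/11, 5/11), each row's expected payoff is low price: 17/11; medium price: -4/11; high price: 29/11; premium: -3.
Taking the (2/7, 2/7, 2/7, 1/7)-weighted average: (2/7)·(17/11) + (2/7)·(-4/11) + (2/7)·(29/11) + (1/7)·(-3) = 51/77.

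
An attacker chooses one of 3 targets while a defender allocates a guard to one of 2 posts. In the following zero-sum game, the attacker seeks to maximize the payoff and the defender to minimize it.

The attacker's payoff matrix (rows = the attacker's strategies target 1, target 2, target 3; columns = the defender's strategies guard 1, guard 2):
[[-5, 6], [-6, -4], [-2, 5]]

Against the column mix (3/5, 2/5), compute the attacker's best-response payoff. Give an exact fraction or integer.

target 1: (-5)·(3/5) + (6)·(2/5) = -3/5.
target 2: (-6)·(3/5) + (-4)·(2/5) = -26/5.
target 3: (-2)·(3/5) + (5)·(2/5) = 4/5.
The best pure response is target 3 with expected payoff 4/5.

4/5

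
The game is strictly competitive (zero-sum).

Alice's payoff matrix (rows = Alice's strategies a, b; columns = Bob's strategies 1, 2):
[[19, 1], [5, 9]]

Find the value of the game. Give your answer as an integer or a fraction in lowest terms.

83/11

Row minima are 1 and 5, so Alice's maximin is 5; column maxima are 19 and 9, so Bob's minimax is 9. These differ, so the equilibrium is in mixed strategies.
Let Alice play a with probability p. Bob is indifferent when 19p + 5(1−p) = p + 9(1−p), giving p = 2/11.
Let Bob play 1 with probability q. Alice is indifferent when 19q + (1−q) = 5q + 9(1−q), giving q = 4/11.
The value is 19·(4/11) + (1)·(7/11) = 83/11.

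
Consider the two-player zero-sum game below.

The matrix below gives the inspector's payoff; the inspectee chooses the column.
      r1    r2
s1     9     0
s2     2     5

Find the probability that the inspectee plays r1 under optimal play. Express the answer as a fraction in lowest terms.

5/12

Row minima are 0 and 2, so the inspector's maximin is 2; column maxima are 9 and 5, so the inspectee's minimax is 5. These differ, so the equilibrium is in mixed strategies.
Let the inspectee play r1 with probability q. The inspector is indifferent when 9q = 2q + 5(1−q), giving q = 5/12.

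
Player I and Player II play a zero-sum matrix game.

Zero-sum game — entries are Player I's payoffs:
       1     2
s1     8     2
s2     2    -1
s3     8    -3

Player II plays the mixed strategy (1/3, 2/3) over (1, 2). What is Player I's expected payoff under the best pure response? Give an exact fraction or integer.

4

s1: (8)·(1/3) + (2)·(2/3) = 4.
s2: (2)·(1/3) + (-1)·(2/3) = 0.
s3: (8)·(1/3) + (-3)·(2/3) = 2/3.
The best pure response is s1 with expected payoff 4.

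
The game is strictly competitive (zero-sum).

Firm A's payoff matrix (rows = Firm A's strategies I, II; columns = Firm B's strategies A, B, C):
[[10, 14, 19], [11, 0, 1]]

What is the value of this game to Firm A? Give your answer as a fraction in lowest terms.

Column C is strictly dominated by B for Firm B (it gives Firm A more in every row).
The remaining 2×2 game on (I, II) × (A, B) has no saddle point. Let Firm A play I with probability p; indifference gives 10p + 11(1−p) = 14p, so p = 11/15.
Similarly Firm B's optimal q on A is 14/15, and the value is 10·(14/15) + (14)·(1/15) = 154/15.

154/15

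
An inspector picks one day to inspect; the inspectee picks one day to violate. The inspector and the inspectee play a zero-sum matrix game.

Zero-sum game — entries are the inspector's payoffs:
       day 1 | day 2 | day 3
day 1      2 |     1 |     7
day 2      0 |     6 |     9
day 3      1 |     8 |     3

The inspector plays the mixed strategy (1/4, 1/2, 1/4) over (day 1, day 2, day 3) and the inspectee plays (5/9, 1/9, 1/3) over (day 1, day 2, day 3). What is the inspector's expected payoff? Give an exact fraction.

10/3

Against (5/9, 1/9, 1/3), each row's expected payoff is day 1: 32/9; day 2: 11/3; day 3: 22/9.
Taking the (1/4, 1/2, 1/4)-weighted average: (1/4)·(32/9) + (1/2)·(11/3) + (1/4)·(22/9) = 10/3.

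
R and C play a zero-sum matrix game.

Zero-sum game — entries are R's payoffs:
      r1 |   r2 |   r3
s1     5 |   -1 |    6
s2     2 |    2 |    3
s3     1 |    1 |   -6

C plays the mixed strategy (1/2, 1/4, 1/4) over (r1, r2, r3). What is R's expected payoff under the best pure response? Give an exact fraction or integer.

s1: (5)·(1/2) + (-1)·(1/4) + (6)·(1/4) = 15/4.
s2: (2)·(1/2) + (2)·(1/4) + (3)·(1/4) = 9/4.
s3: (1)·(1/2) + (1)·(1/4) + (-6)·(1/4) = -3/4.
The best pure response is s1 with expected payoff 15/4.

15/4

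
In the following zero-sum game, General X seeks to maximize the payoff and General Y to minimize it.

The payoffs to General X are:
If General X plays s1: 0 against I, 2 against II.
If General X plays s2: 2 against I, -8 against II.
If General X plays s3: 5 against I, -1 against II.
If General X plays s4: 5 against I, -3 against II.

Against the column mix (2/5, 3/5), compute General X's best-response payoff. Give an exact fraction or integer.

s1: (0)·(2/5) + (2)·(3/5) = 6/5.
s2: (2)·(2/5) + (-8)·(3/5) = -4.
s3: (5)·(2/5) + (-1)·(3/5) = 7/5.
s4: (5)·(2/5) + (-3)·(3/5) = 1/5.
The best pure response is s3 with expected payoff 7/5.

7/5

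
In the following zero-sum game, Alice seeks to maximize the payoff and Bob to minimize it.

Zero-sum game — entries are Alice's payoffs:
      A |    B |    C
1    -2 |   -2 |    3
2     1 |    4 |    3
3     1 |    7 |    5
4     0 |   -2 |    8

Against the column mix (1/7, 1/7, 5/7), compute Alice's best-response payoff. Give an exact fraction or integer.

38/7

1: (-2)·(1/7) + (-2)·(1/7) + (3)·(5/7) = 11/7.
2: (1)·(1/7) + (4)·(1/7) + (3)·(5/7) = 20/7.
3: (1)·(1/7) + (7)·(1/7) + (5)·(5/7) = 33/7.
4: (0)·(1/7) + (-2)·(1/7) + (8)·(5/7) = 38/7.
The best pure response is 4 with expected payoff 38/7.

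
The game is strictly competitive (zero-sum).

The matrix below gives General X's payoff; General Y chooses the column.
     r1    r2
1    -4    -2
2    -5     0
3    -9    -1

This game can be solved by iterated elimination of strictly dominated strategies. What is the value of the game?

-4

Column r2 is strictly dominated by r1 for General Y (-4<-2, -5<0, -9<-1); eliminate r2.
Row 3 is strictly dominated by row 1 (-4>-9); eliminate 3.
Row 2 is strictly dominated by row 1 (-4>-5); eliminate 2.
Only (1, r1) remains, with payoff -4.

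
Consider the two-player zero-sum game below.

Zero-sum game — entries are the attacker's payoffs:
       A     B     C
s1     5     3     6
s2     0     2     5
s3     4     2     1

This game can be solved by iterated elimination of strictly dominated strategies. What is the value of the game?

3

Row s2 is strictly dominated by row s1 (5>0, 3>2, 6>5); eliminate s2.
Row s3 is strictly dominated by row s1 (5>4, 3>2, 6>1); eliminate s3.
Column A is strictly dominated by B for the defender (3<5); eliminate A.
Column C is strictly dominated by B for the defender (3<6); eliminate C.
Only (s1, B) remains, with payoff 3.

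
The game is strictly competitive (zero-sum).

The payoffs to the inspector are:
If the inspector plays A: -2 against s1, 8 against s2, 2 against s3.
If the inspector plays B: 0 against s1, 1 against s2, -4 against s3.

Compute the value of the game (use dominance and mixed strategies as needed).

Column s2 is strictly dominated by s3 for the inspectee (it gives the inspector more in every row).
The remaining 2×2 game on (A, B) × (s1, s3) has no saddle point. Let the inspector play A with probability p; indifference gives −2p = 2p − 4(1−p), so p = 1/2.
Similarly the inspectee's optimal q on s1 is 3/4, and the value is -2·(3/4) + (2)·(1/4) = -1.

-1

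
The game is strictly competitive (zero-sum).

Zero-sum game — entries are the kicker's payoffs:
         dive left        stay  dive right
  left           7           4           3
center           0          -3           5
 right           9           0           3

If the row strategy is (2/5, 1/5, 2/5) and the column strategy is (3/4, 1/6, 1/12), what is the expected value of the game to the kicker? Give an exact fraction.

21/4

Against (3/4, 1/6, 1/12), each row's expected payoff is left: 37/6; center: -1/12; right: 7.
Taking the (2/5, 1/5, 2/5)-weighted average: (2/5)·(37/6) + (1/5)·(-1/12) + (2/5)·(7) = 21/4.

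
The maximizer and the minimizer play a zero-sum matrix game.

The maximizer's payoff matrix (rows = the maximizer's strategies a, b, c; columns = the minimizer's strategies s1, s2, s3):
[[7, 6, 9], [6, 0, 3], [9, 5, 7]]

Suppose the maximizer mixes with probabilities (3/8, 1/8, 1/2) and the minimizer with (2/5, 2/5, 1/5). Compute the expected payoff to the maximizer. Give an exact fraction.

13/2

Against (2/5, 2/5, 1/5), each row's expected payoff is a: 7; b: 3; c: 7.
Taking the (3/8, 1/8, 1/2)-weighted average: (3/8)·(7) + (1/8)·(3) + (1/2)·(7) = 13/2.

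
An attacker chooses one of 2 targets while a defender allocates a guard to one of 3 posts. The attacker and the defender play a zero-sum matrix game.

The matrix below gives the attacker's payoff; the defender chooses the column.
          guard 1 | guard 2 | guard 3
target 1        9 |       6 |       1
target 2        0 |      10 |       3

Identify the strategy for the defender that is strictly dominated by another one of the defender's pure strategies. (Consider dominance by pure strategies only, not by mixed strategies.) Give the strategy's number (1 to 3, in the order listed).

The defender prefers columns that give the attacker less. Compare guard 2 with guard 3: 1 < 6, 3 < 10.
So guard 3 strictly dominates guard 2 for the defender; guard 2 is strictly dominated.

2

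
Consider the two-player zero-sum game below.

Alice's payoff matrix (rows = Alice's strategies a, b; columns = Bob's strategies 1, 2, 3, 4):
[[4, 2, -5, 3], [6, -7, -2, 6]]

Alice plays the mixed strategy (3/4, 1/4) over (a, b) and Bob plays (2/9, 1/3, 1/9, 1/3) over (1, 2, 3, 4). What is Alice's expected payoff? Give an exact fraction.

Against (2/9, 1/3, 1/9, 1/3), each row's expected payoff is a: 2; b: 7/9.
Taking the (3/4, 1/4)-weighted average: (3/4)·(2) + (1/4)·(7/9) = 61/36.

61/36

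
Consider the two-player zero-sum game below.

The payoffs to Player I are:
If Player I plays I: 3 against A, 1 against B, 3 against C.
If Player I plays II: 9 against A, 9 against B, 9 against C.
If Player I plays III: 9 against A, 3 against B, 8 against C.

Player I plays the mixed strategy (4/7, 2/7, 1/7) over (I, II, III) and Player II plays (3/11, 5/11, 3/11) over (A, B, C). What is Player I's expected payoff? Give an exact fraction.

Against (3/11, 5/11, 3/11), each row's expected payoff is I: 23/11; II: 9; III: 6.
Taking the (4/7, 2/7, 1/7)-weighted average: (4/7)·(23/11) + (2/7)·(9) + (1/7)·(6) = 356/77.

356/77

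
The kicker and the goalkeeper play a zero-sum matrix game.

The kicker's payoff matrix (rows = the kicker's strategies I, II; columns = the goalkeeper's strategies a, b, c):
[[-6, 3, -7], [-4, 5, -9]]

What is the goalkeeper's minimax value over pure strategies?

The worst case (largest entry) in each column is a: -4, b: 5, c: -7.
The best (smallest) of these is -7.

-7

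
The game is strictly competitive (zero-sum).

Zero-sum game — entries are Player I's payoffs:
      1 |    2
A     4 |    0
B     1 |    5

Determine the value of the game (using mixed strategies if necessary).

5/2

Row minima are 0 and 1, so Player I's maximin is 1; column maxima are 4 and 5, so Player II's minimax is 4. These differ, so the equilibrium is in mixed strategies.
Let Player I play A with probability p. Player II is indifferent when 4p + (1−p) = 5(1−p), giving p = 1/2.
Let Player II play 1 with probability q. Player I is indifferent when 4q = q + 5(1−q), giving q = 5/8.
The value is 4·(5/8) + (0)·(3/8) = 5/2.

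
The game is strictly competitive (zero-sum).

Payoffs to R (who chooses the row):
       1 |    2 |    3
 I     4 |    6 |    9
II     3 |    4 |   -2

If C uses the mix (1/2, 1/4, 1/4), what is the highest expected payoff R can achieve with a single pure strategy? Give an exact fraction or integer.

23/4

I: (4)·(1/2) + (6)·(1/4) + (9)·(1/4) = 23/4.
II: (3)·(1/2) + (4)·(1/4) + (-2)·(1/4) = 2.
The best pure response is I with expected payoff 23/4.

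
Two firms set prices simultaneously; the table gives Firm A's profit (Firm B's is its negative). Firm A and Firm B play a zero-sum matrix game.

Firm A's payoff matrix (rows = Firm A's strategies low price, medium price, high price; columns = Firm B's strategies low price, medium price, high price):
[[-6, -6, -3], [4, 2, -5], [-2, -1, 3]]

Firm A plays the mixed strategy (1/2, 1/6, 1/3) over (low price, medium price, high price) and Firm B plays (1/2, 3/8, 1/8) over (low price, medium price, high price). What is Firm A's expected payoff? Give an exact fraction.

-67/24

Against (1/2, 3/8, 1/8), each row's expected payoff is low price: -45/8; medium price: 17/8; high price: -1.
Taking the (1/2, 1/6, 1/3)-weighted average: (1/2)·(-45/8) + (1/6)·(17/8) + (1/3)·(-1) = -67/24.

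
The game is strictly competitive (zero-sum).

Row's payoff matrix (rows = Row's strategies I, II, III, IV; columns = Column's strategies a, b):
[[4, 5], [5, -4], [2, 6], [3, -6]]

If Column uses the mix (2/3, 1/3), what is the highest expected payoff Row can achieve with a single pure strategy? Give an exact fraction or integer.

I: (4)·(2/3) + (5)·(1/3) = 13/3.
II: (5)·(2/3) + (-4)·(1/3) = 2.
III: (2)·(2/3) + (6)·(1/3) = 10/3.
IV: (3)·(2/3) + (-6)·(1/3) = 0.
The best pure response is I with expected payoff 13/3.

13/3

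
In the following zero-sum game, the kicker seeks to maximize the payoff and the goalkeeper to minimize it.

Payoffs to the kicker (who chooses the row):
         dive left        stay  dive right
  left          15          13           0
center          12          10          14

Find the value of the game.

182/17

Column dive left is strictly dominated by stay for the goalkeeper (it gives the kicker more in every row).
The remaining 2×2 game on (left, center) × (stay, dive right) has no saddle point. Let the kicker play left with probability p; indifference gives 13p + 10(1−p) = 14(1−p), so p = 4/17.
Similarly the goalkeeper's optimal q on stay is 14/17, and the value is 13·(14/17) + (0)·(3/17) = 182/17.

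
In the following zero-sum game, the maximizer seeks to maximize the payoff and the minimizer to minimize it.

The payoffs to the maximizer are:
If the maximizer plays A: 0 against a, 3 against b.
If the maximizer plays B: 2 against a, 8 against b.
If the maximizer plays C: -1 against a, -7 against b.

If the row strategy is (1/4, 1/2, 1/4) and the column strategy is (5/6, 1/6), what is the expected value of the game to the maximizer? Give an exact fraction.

9/8

Against (5/6, 1/6), each row's expected payoff is A: 1/2; B: 3; C: -2.
Taking the (1/4, 1/2, 1/4)-weighted average: (1/4)·(1/2) + (1/2)·(3) + (1/4)·(-2) = 9/8.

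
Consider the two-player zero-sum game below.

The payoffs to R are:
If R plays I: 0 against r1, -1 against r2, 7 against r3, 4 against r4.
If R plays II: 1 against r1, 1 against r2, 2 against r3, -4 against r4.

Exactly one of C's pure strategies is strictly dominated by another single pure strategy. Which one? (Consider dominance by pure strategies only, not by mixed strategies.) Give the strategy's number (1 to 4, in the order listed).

3

C prefers columns that give R less. Compare r3 with r1: 0 < 7, 1 < 2.
So r1 strictly dominates r3 for C; r3 is strictly dominated.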